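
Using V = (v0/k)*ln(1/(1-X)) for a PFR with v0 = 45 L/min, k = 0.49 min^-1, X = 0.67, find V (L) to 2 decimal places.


V = (v0/k) * ln(1/(1-X))
V = (45/0.49) * ln(1/(1-0.67))
V = 91.836735 * ln(3.030303)
V = 91.836735 * 1.108663
V = 101.82 L


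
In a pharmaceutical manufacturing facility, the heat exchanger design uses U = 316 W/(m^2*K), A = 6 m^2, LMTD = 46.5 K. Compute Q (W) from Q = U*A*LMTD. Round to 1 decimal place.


Q = U * A * LMTD
Q = 316 * 6 * 46.5
Q = 88164.0 W


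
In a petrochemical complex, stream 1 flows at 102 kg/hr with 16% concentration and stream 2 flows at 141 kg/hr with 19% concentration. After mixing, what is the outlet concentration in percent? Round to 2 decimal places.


Mass balance on solute: F1*x1 + F2*x2 = F3*x3
F3 = F1 + F2 = 102 + 141 = 243 kg/hr
x3 = (F1*x1 + F2*x2)/F3
x3 = (102*0.16 + 141*0.19) / 243
x3 = 17.74%


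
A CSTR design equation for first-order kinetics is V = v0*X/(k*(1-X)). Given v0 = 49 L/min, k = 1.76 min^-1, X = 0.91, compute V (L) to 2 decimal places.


V = v0 * X / (k * (1 - X))
V = 49 * 0.91 / (1.76 * (1 - 0.91))
V = 44.59 / (1.76 * 0.09)
V = 44.59 / 0.1584
V = 281.50 L


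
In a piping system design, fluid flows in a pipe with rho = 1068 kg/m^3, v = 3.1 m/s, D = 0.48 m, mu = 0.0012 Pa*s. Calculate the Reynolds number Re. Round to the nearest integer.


Re = rho * v * D / mu
Re = 1068 * 3.1 * 0.48 / 0.0012
Re = 1589.184 / 0.0012
Re = 1324320


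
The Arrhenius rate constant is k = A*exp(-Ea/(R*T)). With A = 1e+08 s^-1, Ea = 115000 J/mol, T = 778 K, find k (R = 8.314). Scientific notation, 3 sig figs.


k = A * exp(-Ea/(R*T))
k = 1e+08 * exp(-115000 / (8.314 * 778))
k = 1e+08 * exp(-17.779037)
k = 1.90e+00


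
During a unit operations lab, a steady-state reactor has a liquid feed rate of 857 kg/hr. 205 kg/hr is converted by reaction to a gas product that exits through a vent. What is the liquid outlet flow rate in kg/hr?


Steady-state mass balance on the main outlet: F_out = F_in - F_removed
F_out = 857 - 205
F_out = 652 kg/hr


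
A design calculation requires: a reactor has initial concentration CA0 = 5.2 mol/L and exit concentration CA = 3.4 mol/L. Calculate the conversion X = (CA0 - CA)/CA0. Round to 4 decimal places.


X = (CA0 - CA) / CA0
X = (5.2 - 3.4) / 5.2
X = 1.8 / 5.2
X = 0.3462


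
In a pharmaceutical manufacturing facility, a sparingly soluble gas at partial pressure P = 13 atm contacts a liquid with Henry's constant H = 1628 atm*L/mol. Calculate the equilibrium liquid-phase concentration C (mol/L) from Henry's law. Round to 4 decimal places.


C = P / H
C = 13 / 1628
C = 0.0080 mol/L


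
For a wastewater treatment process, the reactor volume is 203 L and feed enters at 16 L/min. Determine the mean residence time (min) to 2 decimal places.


tau = V / v0
tau = 203 / 16
tau = 12.69 min


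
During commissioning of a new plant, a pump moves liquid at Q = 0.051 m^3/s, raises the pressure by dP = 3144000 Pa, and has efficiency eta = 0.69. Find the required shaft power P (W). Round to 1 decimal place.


P = Q * dP / eta
P = 0.051 * 3144000 / 0.69
P = 160344.0 / 0.69
P = 232382.6 W


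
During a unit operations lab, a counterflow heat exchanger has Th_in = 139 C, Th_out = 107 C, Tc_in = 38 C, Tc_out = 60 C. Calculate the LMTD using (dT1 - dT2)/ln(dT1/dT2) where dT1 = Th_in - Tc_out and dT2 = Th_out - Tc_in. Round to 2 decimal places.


dT1 = Th_in - Tc_out = 139 - 60 = 79
dT2 = Th_out - Tc_in = 107 - 38 = 69
LMTD = (dT1 - dT2) / ln(dT1/dT2)
LMTD = (79 - 69) / ln(79/69)
LMTD = 73.89 K


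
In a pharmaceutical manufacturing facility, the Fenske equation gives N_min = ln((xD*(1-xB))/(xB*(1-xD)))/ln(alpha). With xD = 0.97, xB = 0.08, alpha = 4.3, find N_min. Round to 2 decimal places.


N_min = ln((xD*(1-xB))/(xB*(1-xD))) / ln(alpha)
Numerator inside ln: 0.8924 / 0.0024 = 371.833333
ln(371.833333) = 5.918446
ln(alpha) = ln(4.3) = 1.458615
N_min = 5.918446 / 1.458615 = 4.06


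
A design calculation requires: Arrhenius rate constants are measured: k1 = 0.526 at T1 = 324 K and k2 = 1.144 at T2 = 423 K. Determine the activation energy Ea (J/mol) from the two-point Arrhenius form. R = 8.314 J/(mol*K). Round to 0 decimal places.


Ea = R * ln(k2/k1) / (1/T1 - 1/T2)
ln(k2/k1) = ln(1.144/0.526) = 0.776985
1/T1 - 1/T2 = 1/324 - 1/423 = 0.000722353559
Ea = 8.314 * 0.776985 / 0.000722353559
Ea = 8943 J/mol


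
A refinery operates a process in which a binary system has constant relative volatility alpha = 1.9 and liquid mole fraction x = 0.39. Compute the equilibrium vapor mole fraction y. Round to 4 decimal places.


y = alpha*x / (1 + (alpha-1)*x)
y = 1.9*0.39 / (1 + (1.9-1)*0.39)
y = 0.741 / (1 + 0.351)
y = 0.741 / 1.351
y = 0.5485


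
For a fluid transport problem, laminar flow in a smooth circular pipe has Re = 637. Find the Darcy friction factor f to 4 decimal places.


f = 64 / Re
f = 64 / 637
f = 0.1005


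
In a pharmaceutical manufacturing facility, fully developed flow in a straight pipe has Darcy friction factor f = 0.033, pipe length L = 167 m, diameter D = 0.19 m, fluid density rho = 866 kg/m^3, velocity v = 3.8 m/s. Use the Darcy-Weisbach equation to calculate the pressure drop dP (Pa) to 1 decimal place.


dP = f * (L/D) * (rho*v^2/2)
dP = 0.033 * (167/0.19) * (866*3.8^2/2)
L/D = 878.94736842
rho*v^2/2 = 866*14.44/2 = 6252.52
dP = 0.033 * 878.94736842 * 6252.52
dP = 181356.0 Pa


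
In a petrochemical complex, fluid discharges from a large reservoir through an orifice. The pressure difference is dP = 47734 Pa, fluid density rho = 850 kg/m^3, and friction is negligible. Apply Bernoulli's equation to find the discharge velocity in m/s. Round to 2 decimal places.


v = sqrt(2*dP/rho)
v = sqrt(2*47734/850)
v = sqrt(112.315294)
v = 10.60 m/s


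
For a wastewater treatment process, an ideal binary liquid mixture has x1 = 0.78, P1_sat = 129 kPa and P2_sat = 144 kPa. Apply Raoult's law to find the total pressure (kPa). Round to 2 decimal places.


P = x1*P1_sat + x2*P2_sat
x2 = 1 - x1 = 1 - 0.78 = 0.22
P = 0.78*129 + 0.22*144
P = 100.62 + 31.68
P = 132.30 kPa


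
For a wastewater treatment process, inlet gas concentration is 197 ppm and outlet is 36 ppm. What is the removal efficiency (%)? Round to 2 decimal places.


Efficiency = (G_in - G_out) / G_in * 100%
Efficiency = (197 - 36) / 197 * 100
Efficiency = 161 / 197 * 100
Efficiency = 81.73%


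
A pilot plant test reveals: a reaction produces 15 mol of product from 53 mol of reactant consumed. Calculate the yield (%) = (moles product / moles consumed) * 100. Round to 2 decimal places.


Yield = (moles product / moles consumed) * 100%
Yield = (15 / 53) * 100
Yield = 0.283 * 100
Yield = 28.30%


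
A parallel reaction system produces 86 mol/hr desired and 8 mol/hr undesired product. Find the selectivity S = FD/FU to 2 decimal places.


S = desired product rate / undesired product rate
S = 86 / 8
S = 10.75


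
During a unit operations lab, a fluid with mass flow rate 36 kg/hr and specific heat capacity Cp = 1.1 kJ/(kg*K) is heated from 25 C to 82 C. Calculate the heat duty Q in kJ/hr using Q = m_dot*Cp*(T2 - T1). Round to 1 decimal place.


Q = m_dot * Cp * (T2 - T1)
Q = 36 * 1.1 * (82 - 25)
Q = 36 * 1.1 * 57
Q = 2257.2 kJ/hr


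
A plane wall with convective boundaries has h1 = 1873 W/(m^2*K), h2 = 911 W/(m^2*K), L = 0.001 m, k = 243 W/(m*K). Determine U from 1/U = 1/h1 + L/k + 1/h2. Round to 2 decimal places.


1/U = 1/h1 + L/k + 1/h2
1/U = 1/1873 + 0.001/243 + 1/911
1/U = 0.0005339028 + 4.1152e-06 + 0.0010976948
1/U = 0.0016357128
U = 611.35 W/(m^2*K)


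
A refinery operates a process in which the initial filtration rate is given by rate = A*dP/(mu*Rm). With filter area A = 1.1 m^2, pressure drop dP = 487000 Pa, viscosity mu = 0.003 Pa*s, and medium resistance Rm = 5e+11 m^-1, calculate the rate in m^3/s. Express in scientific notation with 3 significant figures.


rate = A * dP / (mu * Rm)
rate = 1.1 * 487000 / (0.003 * 5e+11)
rate = 535700.0 / 1.500e+09
rate = 3.57e-04 m^3/s


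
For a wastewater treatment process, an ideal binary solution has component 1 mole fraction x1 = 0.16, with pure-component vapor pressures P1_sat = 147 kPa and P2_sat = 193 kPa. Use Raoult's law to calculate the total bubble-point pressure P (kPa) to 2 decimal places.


P = x1*P1_sat + x2*P2_sat
x2 = 1 - x1 = 1 - 0.16 = 0.84
P = 0.16*147 + 0.84*193
P = 23.52 + 162.12
P = 185.64 kPa


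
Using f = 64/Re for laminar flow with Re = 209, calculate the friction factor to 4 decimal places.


f = 64 / Re
f = 64 / 209
f = 0.3062


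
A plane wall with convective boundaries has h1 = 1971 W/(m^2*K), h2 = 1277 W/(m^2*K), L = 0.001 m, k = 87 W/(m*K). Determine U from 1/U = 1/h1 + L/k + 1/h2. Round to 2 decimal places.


1/U = 1/h1 + L/k + 1/h2
1/U = 1/1971 + 0.001/87 + 1/1277
1/U = 0.0005073567 + 1.14943e-05 + 0.0007830854
1/U = 0.0013019364
U = 768.09 W/(m^2*K)


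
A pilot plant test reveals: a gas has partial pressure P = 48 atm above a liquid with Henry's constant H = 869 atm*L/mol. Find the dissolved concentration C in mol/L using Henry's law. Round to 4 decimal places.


C = P / H
C = 48 / 869
C = 0.0552 mol/L


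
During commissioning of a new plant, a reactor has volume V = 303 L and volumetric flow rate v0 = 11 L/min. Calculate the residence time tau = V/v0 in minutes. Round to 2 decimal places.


tau = V / v0
tau = 303 / 11
tau = 27.55 min


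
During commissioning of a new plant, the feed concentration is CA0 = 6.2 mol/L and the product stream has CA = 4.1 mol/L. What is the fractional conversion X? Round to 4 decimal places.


X = (CA0 - CA) / CA0
X = (6.2 - 4.1) / 6.2
X = 2.1 / 6.2
X = 0.3387


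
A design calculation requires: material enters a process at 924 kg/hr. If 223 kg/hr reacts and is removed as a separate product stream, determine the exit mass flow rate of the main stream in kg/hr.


Steady-state mass balance on the main outlet: F_out = F_in - F_removed
F_out = 924 - 223
F_out = 701 kg/hr


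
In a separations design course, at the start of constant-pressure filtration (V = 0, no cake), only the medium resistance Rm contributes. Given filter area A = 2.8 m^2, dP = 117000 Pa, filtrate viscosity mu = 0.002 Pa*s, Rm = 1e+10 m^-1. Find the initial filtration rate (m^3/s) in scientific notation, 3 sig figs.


rate = A * dP / (mu * Rm)
rate = 2.8 * 117000 / (0.002 * 1e+10)
rate = 327600.0 / 2.000e+07
rate = 1.64e-02 m^3/s


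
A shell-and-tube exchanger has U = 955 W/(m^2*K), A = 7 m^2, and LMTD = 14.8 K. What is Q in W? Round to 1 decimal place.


Q = U * A * LMTD
Q = 955 * 7 * 14.8
Q = 98938.0 W


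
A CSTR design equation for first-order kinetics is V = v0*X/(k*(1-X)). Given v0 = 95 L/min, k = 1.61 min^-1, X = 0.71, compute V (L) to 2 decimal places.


V = v0 * X / (k * (1 - X))
V = 95 * 0.71 / (1.61 * (1 - 0.71))
V = 67.45 / (1.61 * 0.29)
V = 67.45 / 0.4669
V = 144.46 L


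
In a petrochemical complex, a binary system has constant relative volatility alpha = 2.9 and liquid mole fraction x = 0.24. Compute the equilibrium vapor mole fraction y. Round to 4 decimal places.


y = alpha*x / (1 + (alpha-1)*x)
y = 2.9*0.24 / (1 + (2.9-1)*0.24)
y = 0.696 / (1 + 0.456)
y = 0.696 / 1.456
y = 0.4780


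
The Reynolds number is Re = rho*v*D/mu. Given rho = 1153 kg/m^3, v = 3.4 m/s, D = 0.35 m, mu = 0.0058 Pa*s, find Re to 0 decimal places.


Re = rho * v * D / mu
Re = 1153 * 3.4 * 0.35 / 0.0058
Re = 1372.07 / 0.0058
Re = 236564


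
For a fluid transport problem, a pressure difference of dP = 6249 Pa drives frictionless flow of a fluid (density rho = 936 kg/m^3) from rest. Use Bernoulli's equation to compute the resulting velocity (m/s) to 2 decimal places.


v = sqrt(2*dP/rho)
v = sqrt(2*6249/936)
v = sqrt(13.352564)
v = 3.65 m/s


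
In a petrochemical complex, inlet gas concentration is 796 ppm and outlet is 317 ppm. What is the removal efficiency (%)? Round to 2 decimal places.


Efficiency = (G_in - G_out) / G_in * 100%
Efficiency = (796 - 317) / 796 * 100
Efficiency = 479 / 796 * 100
Efficiency = 60.18%


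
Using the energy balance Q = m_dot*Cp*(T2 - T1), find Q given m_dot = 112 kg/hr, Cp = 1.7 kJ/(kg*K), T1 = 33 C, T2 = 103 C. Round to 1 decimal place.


Q = m_dot * Cp * (T2 - T1)
Q = 112 * 1.7 * (103 - 33)
Q = 112 * 1.7 * 70
Q = 13328.0 kJ/hr


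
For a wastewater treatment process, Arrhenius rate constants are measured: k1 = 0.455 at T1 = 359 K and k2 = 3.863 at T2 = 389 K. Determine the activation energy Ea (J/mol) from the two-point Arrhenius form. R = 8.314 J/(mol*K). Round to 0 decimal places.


Ea = R * ln(k2/k1) / (1/T1 - 1/T2)
ln(k2/k1) = ln(3.863/0.455) = 2.1389019
1/T1 - 1/T2 = 1/359 - 1/389 = 0.000214821233
Ea = 8.314 * 2.1389019 / 0.000214821233
Ea = 82780 J/mol


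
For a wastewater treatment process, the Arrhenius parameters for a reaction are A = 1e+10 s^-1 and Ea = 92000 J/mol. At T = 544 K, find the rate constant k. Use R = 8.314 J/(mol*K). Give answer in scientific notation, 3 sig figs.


k = A * exp(-Ea/(R*T))
k = 1e+10 * exp(-92000 / (8.314 * 544))
k = 1e+10 * exp(-20.341309)
k = 1.47e+01


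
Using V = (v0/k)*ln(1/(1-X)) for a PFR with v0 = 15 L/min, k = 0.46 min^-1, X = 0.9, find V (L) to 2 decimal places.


V = (v0/k) * ln(1/(1-X))
V = (15/0.46) * ln(1/(1-0.9))
V = 32.608696 * ln(10.0)
V = 32.608696 * 2.302585
V = 75.08 L


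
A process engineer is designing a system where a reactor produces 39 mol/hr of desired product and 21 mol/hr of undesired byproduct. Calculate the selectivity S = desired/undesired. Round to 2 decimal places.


S = desired product rate / undesired product rate
S = 39 / 21
S = 1.86


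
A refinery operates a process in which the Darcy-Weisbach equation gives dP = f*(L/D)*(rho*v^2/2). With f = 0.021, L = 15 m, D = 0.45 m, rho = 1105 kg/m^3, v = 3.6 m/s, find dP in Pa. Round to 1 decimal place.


dP = f * (L/D) * (rho*v^2/2)
dP = 0.021 * (15/0.45) * (1105*3.6^2/2)
L/D = 33.33333333
rho*v^2/2 = 1105*12.96/2 = 7160.4
dP = 0.021 * 33.33333333 * 7160.4
dP = 5012.3 Pa


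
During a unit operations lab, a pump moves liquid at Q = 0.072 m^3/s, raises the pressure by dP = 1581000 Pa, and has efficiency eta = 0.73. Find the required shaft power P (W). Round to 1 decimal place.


P = Q * dP / eta
P = 0.072 * 1581000 / 0.73
P = 113832.0 / 0.73
P = 155934.2 W


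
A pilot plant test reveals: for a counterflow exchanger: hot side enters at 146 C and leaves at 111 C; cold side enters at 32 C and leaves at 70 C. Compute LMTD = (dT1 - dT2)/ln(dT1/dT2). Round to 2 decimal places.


dT1 = Th_in - Tc_out = 146 - 70 = 76
dT2 = Th_out - Tc_in = 111 - 32 = 79
LMTD = (dT1 - dT2) / ln(dT1/dT2)
LMTD = (76 - 79) / ln(76/79)
LMTD = 77.49 K


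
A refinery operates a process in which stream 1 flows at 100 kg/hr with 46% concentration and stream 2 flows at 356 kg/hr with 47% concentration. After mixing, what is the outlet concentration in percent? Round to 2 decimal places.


Mass balance on solute: F1*x1 + F2*x2 = F3*x3
F3 = F1 + F2 = 100 + 356 = 456 kg/hr
x3 = (F1*x1 + F2*x2)/F3
x3 = (100*0.46 + 356*0.47) / 456
x3 = 46.78%


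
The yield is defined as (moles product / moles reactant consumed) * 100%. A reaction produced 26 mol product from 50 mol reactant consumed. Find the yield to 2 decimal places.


Yield = (moles product / moles consumed) * 100%
Yield = (26 / 50) * 100
Yield = 0.52 * 100
Yield = 52.00%


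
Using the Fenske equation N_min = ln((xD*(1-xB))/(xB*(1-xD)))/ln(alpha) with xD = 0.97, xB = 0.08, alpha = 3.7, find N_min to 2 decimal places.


N_min = ln((xD*(1-xB))/(xB*(1-xD))) / ln(alpha)
Numerator inside ln: 0.8924 / 0.0024 = 371.833333
ln(371.833333) = 5.918446
ln(alpha) = ln(3.7) = 1.308333
N_min = 5.918446 / 1.308333 = 4.52


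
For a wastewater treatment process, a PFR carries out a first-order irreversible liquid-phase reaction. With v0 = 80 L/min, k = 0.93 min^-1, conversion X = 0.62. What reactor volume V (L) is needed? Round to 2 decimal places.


V = (v0/k) * ln(1/(1-X))
V = (80/0.93) * ln(1/(1-0.62))
V = 86.021505 * ln(2.631579)
V = 86.021505 * 0.967584
V = 83.23 L


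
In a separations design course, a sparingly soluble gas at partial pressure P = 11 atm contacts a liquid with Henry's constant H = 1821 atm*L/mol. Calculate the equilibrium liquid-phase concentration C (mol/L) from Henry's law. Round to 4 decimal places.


C = P / H
C = 11 / 1821
C = 0.0060 mol/L


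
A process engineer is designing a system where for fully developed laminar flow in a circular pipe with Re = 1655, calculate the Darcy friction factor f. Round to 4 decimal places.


f = 64 / Re
f = 64 / 1655
f = 0.0387


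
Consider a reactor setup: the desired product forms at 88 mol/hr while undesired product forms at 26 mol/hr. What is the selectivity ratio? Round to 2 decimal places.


S = desired product rate / undesired product rate
S = 88 / 26
S = 3.38


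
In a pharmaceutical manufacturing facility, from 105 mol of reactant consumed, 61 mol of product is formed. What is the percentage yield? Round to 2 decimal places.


Yield = (moles product / moles consumed) * 100%
Yield = (61 / 105) * 100
Yield = 0.581 * 100
Yield = 58.10%


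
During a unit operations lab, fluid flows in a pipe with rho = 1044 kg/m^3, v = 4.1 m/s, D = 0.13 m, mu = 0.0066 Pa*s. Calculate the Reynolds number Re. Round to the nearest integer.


Re = rho * v * D / mu
Re = 1044 * 4.1 * 0.13 / 0.0066
Re = 556.452 / 0.0066
Re = 84311


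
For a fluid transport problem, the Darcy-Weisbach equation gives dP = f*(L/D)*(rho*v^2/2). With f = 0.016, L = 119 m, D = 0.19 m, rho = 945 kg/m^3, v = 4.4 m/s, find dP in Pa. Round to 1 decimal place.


dP = f * (L/D) * (rho*v^2/2)
dP = 0.016 * (119/0.19) * (945*4.4^2/2)
L/D = 626.31578947
rho*v^2/2 = 945*19.36/2 = 9147.6
dP = 0.016 * 626.31578947 * 9147.6
dP = 91668.6 Pa


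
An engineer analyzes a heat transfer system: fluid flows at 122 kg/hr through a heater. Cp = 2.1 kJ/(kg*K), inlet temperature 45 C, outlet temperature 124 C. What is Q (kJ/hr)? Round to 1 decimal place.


Q = m_dot * Cp * (T2 - T1)
Q = 122 * 2.1 * (124 - 45)
Q = 122 * 2.1 * 79
Q = 20239.8 kJ/hr


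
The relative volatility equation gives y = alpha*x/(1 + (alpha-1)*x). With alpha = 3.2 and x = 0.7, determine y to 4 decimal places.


y = alpha*x / (1 + (alpha-1)*x)
y = 3.2*0.7 / (1 + (3.2-1)*0.7)
y = 2.24 / (1 + 1.54)
y = 2.24 / 2.54
y = 0.8819


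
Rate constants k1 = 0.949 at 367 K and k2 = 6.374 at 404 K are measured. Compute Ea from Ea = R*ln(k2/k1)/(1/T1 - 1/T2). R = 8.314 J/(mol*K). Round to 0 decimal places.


Ea = R * ln(k2/k1) / (1/T1 - 1/T2)
ln(k2/k1) = ln(6.374/0.949) = 1.9045737
1/T1 - 1/T2 = 1/367 - 1/404 = 0.000249548116
Ea = 8.314 * 1.9045737 / 0.000249548116
Ea = 63453 J/mol


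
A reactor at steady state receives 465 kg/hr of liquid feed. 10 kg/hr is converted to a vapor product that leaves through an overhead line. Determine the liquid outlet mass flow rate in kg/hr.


Steady-state mass balance on the main outlet: F_out = F_in - F_removed
F_out = 465 - 10
F_out = 455 kg/hr


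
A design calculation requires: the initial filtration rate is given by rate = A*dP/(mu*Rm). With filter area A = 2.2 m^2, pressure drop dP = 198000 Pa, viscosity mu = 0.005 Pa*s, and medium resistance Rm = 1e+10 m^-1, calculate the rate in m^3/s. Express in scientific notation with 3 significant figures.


rate = A * dP / (mu * Rm)
rate = 2.2 * 198000 / (0.005 * 1e+10)
rate = 435600.0 / 5.000e+07
rate = 8.71e-03 m^3/s


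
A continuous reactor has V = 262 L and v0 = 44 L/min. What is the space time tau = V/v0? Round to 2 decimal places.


tau = V / v0
tau = 262 / 44
tau = 5.95 min


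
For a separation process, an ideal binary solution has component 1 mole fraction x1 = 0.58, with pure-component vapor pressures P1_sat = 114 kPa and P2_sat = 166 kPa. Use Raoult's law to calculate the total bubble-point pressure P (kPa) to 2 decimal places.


P = x1*P1_sat + x2*P2_sat
x2 = 1 - x1 = 1 - 0.58 = 0.42
P = 0.58*114 + 0.42*166
P = 66.12 + 69.72
P = 135.84 kPa


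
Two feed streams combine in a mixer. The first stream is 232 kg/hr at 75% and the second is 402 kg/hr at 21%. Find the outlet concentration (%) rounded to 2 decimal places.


Mass balance on solute: F1*x1 + F2*x2 = F3*x3
F3 = F1 + F2 = 232 + 402 = 634 kg/hr
x3 = (F1*x1 + F2*x2)/F3
x3 = (232*0.75 + 402*0.21) / 634
x3 = 40.76%


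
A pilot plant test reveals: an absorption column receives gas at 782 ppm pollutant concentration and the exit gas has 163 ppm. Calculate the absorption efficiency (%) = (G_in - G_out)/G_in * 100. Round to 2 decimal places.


Efficiency = (G_in - G_out) / G_in * 100%
Efficiency = (782 - 163) / 782 * 100
Efficiency = 619 / 782 * 100
Efficiency = 79.16%


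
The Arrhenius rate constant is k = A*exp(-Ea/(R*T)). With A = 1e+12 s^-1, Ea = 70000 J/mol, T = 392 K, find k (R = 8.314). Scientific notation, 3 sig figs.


k = A * exp(-Ea/(R*T))
k = 1e+12 * exp(-70000 / (8.314 * 392))
k = 1e+12 * exp(-21.478401)
k = 4.70e+02


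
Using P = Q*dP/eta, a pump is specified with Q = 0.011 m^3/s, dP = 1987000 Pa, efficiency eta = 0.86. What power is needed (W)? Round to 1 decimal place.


P = Q * dP / eta
P = 0.011 * 1987000 / 0.86
P = 21857.0 / 0.86
P = 25415.1 W


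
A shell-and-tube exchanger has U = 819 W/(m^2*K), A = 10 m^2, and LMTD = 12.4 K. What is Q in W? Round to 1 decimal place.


Q = U * A * LMTD
Q = 819 * 10 * 12.4
Q = 101556.0 W


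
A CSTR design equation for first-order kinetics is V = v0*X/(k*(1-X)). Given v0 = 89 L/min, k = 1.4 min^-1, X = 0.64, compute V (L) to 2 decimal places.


V = v0 * X / (k * (1 - X))
V = 89 * 0.64 / (1.4 * (1 - 0.64))
V = 56.96 / (1.4 * 0.36)
V = 56.96 / 0.504
V = 113.02 L


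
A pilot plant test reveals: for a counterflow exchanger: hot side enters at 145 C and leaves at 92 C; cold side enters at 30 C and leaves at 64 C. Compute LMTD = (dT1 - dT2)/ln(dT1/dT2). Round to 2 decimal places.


dT1 = Th_in - Tc_out = 145 - 64 = 81
dT2 = Th_out - Tc_in = 92 - 30 = 62
LMTD = (dT1 - dT2) / ln(dT1/dT2)
LMTD = (81 - 62) / ln(81/62)
LMTD = 71.08 K


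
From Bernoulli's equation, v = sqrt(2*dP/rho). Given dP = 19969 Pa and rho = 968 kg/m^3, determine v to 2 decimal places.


v = sqrt(2*dP/rho)
v = sqrt(2*19969/968)
v = sqrt(41.258264)
v = 6.42 m/s


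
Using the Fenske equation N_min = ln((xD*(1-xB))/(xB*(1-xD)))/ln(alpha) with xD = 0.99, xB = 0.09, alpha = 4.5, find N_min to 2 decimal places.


N_min = ln((xD*(1-xB))/(xB*(1-xD))) / ln(alpha)
Numerator inside ln: 0.9009 / 0.0009 = 1001.0
ln(1001.0) = 6.908755
ln(alpha) = ln(4.5) = 1.504077
N_min = 6.908755 / 1.504077 = 4.59


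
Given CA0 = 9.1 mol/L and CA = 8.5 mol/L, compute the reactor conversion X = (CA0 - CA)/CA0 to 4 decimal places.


X = (CA0 - CA) / CA0
X = (9.1 - 8.5) / 9.1
X = 0.6 / 9.1
X = 0.0659


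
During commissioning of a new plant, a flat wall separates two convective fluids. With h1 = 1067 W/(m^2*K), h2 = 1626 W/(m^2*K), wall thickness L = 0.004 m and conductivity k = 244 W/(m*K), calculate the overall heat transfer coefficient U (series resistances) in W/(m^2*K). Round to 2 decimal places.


1/U = 1/h1 + L/k + 1/h2
1/U = 1/1067 + 0.004/244 + 1/1626
1/U = 0.0009372071 + 1.63934e-05 + 0.0006150062
1/U = 0.0015686067
U = 637.51 W/(m^2*K)


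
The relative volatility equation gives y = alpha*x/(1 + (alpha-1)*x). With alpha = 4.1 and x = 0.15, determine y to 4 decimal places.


y = alpha*x / (1 + (alpha-1)*x)
y = 4.1*0.15 / (1 + (4.1-1)*0.15)
y = 0.615 / (1 + 0.465)
y = 0.615 / 1.465
y = 0.4198


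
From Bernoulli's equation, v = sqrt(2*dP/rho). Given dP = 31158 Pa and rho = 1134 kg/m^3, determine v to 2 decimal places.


v = sqrt(2*dP/rho)
v = sqrt(2*31158/1134)
v = sqrt(54.952381)
v = 7.41 m/s


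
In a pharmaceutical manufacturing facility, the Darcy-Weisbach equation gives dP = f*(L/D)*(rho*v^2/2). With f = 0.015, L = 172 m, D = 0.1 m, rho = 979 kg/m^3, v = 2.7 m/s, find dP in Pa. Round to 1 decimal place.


dP = f * (L/D) * (rho*v^2/2)
dP = 0.015 * (172/0.1) * (979*2.7^2/2)
L/D = 1720.0
rho*v^2/2 = 979*7.29/2 = 3568.455
dP = 0.015 * 1720.0 * 3568.455
dP = 92066.1 Pa


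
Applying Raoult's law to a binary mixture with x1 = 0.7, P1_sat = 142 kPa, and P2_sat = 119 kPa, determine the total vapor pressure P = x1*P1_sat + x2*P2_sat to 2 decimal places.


P = x1*P1_sat + x2*P2_sat
x2 = 1 - x1 = 1 - 0.7 = 0.3
P = 0.7*142 + 0.3*119
P = 99.4 + 35.7
P = 135.10 kPa


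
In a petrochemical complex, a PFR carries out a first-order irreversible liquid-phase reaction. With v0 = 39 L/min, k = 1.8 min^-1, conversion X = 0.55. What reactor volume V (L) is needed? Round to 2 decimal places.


V = (v0/k) * ln(1/(1-X))
V = (39/1.8) * ln(1/(1-0.55))
V = 21.666667 * ln(2.222222)
V = 21.666667 * 0.798508
V = 17.30 L


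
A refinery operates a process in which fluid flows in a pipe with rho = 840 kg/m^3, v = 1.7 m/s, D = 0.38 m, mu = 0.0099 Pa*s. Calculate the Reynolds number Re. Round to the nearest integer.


Re = rho * v * D / mu
Re = 840 * 1.7 * 0.38 / 0.0099
Re = 542.64 / 0.0099
Re = 54812


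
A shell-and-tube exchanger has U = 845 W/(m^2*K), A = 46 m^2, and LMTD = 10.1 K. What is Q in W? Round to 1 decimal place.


Q = U * A * LMTD
Q = 845 * 46 * 10.1
Q = 392587.0 W


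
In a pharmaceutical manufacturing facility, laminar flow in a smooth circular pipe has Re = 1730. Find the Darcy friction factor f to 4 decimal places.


f = 64 / Re
f = 64 / 1730
f = 0.0370


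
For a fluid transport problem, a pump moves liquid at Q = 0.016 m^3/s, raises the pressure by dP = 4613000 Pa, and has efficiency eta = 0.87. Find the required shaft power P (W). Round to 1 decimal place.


P = Q * dP / eta
P = 0.016 * 4613000 / 0.87
P = 73808.0 / 0.87
P = 84836.8 W


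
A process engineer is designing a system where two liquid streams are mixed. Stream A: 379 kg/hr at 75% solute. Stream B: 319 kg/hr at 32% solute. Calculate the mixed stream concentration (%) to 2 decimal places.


Mass balance on solute: F1*x1 + F2*x2 = F3*x3
F3 = F1 + F2 = 379 + 319 = 698 kg/hr
x3 = (F1*x1 + F2*x2)/F3
x3 = (379*0.75 + 319*0.32) / 698
x3 = 55.35%


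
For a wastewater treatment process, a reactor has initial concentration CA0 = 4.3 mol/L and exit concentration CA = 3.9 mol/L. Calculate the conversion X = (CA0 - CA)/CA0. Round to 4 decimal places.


X = (CA0 - CA) / CA0
X = (4.3 - 3.9) / 4.3
X = 0.4 / 4.3
X = 0.0930


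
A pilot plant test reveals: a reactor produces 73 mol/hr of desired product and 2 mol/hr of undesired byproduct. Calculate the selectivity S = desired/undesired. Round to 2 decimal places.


S = desired product rate / undesired product rate
S = 73 / 2
S = 36.50


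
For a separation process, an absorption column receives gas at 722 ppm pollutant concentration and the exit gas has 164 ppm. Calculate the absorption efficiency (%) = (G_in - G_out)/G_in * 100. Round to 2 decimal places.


Efficiency = (G_in - G_out) / G_in * 100%
Efficiency = (722 - 164) / 722 * 100
Efficiency = 558 / 722 * 100
Efficiency = 77.29%


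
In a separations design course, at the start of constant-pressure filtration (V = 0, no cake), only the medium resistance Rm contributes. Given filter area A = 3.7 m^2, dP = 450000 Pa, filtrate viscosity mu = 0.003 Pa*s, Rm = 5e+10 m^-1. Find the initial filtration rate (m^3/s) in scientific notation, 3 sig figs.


rate = A * dP / (mu * Rm)
rate = 3.7 * 450000 / (0.003 * 5e+10)
rate = 1665000.0 / 1.500e+08
rate = 1.11e-02 m^3/s


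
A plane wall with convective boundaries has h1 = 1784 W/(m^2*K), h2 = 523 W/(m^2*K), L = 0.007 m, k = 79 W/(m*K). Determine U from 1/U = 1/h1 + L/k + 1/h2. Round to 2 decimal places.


1/U = 1/h1 + L/k + 1/h2
1/U = 1/1784 + 0.007/79 + 1/523
1/U = 0.0005605381 + 8.86076e-05 + 0.0019120459
1/U = 0.0025611916
U = 390.44 W/(m^2*K)


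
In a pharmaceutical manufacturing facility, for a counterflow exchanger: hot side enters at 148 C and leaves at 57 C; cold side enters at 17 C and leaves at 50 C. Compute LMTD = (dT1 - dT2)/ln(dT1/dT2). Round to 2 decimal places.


dT1 = Th_in - Tc_out = 148 - 50 = 98
dT2 = Th_out - Tc_in = 57 - 17 = 40
LMTD = (dT1 - dT2) / ln(dT1/dT2)
LMTD = (98 - 40) / ln(98/40)
LMTD = 64.73 K


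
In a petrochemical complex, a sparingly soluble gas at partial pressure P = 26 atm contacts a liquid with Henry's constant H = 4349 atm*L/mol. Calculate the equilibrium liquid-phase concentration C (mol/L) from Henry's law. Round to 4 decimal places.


C = P / H
C = 26 / 4349
C = 0.0060 mol/L


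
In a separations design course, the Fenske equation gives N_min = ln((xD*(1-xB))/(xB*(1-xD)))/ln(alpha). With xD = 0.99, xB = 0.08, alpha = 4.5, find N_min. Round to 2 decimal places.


N_min = ln((xD*(1-xB))/(xB*(1-xD))) / ln(alpha)
Numerator inside ln: 0.9108 / 0.0008 = 1138.5
ln(1138.5) = 7.037467
ln(alpha) = ln(4.5) = 1.504077
N_min = 7.037467 / 1.504077 = 4.68


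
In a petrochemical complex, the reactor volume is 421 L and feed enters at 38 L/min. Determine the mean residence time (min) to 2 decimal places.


tau = V / v0
tau = 421 / 38
tau = 11.08 min


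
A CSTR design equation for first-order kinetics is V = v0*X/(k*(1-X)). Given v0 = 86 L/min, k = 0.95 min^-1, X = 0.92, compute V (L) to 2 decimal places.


V = v0 * X / (k * (1 - X))
V = 86 * 0.92 / (0.95 * (1 - 0.92))
V = 79.12 / (0.95 * 0.08)
V = 79.12 / 0.076
V = 1041.05 L


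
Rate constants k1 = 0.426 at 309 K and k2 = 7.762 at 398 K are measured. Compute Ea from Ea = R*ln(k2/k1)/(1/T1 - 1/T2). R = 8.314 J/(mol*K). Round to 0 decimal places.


Ea = R * ln(k2/k1) / (1/T1 - 1/T2)
ln(k2/k1) = ln(7.762/0.426) = 2.902556
1/T1 - 1/T2 = 1/309 - 1/398 = 0.000723683141
Ea = 8.314 * 2.902556 / 0.000723683141
Ea = 33346 J/mol


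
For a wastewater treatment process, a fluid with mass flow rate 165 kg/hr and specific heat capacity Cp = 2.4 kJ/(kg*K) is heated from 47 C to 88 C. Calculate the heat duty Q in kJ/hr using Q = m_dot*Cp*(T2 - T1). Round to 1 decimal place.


Q = m_dot * Cp * (T2 - T1)
Q = 165 * 2.4 * (88 - 47)
Q = 165 * 2.4 * 41
Q = 16236.0 kJ/hr


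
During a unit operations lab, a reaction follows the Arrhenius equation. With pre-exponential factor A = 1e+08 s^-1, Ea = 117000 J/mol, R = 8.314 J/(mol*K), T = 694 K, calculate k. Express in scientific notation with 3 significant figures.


k = A * exp(-Ea/(R*T))
k = 1e+08 * exp(-117000 / (8.314 * 694))
k = 1e+08 * exp(-20.277592)
k = 1.56e-01


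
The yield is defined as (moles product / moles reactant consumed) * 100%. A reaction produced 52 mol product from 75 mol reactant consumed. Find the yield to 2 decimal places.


Yield = (moles product / moles consumed) * 100%
Yield = (52 / 75) * 100
Yield = 0.6933 * 100
Yield = 69.33%


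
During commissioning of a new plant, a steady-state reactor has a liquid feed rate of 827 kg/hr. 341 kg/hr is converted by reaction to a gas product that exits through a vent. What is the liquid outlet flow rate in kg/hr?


Steady-state mass balance on the main outlet: F_out = F_in - F_removed
F_out = 827 - 341
F_out = 486 kg/hr


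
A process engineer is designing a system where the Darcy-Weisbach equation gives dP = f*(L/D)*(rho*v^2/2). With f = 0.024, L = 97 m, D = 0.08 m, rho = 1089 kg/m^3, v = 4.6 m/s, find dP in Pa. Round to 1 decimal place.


dP = f * (L/D) * (rho*v^2/2)
dP = 0.024 * (97/0.08) * (1089*4.6^2/2)
L/D = 1212.5
rho*v^2/2 = 1089*21.16/2 = 11521.62
dP = 0.024 * 1212.5 * 11521.62
dP = 335279.1 Pa


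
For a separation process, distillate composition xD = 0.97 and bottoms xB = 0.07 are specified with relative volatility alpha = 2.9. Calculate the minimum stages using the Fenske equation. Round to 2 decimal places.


N_min = ln((xD*(1-xB))/(xB*(1-xD))) / ln(alpha)
Numerator inside ln: 0.9021 / 0.0021 = 429.571429
ln(429.571429) = 6.062788
ln(alpha) = ln(2.9) = 1.064711
N_min = 6.062788 / 1.064711 = 5.69


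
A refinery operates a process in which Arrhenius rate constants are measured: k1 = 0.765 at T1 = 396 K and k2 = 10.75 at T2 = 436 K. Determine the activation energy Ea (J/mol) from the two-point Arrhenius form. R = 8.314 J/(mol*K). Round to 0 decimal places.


Ea = R * ln(k2/k1) / (1/T1 - 1/T2)
ln(k2/k1) = ln(10.75/0.765) = 2.6427852
1/T1 - 1/T2 = 1/396 - 1/436 = 0.000231674544
Ea = 8.314 * 2.6427852 / 0.000231674544
Ea = 94840 J/mol


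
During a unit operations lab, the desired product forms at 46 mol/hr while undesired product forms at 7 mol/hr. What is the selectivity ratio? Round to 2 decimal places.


S = desired product rate / undesired product rate
S = 46 / 7
S = 6.57


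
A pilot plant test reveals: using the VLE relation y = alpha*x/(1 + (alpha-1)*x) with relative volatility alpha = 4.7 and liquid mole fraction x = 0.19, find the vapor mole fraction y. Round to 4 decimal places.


y = alpha*x / (1 + (alpha-1)*x)
y = 4.7*0.19 / (1 + (4.7-1)*0.19)
y = 0.893 / (1 + 0.703)
y = 0.893 / 1.703
y = 0.5244


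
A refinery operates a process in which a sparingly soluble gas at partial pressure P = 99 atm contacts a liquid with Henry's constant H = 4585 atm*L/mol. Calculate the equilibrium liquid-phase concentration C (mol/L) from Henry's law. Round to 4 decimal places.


C = P / H
C = 99 / 4585
C = 0.0216 mol/L


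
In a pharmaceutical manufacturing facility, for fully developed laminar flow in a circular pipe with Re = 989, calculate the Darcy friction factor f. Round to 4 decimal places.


f = 64 / Re
f = 64 / 989
f = 0.0647


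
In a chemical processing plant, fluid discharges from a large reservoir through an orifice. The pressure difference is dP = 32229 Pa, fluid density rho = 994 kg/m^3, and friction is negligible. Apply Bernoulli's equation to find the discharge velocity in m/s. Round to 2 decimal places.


v = sqrt(2*dP/rho)
v = sqrt(2*32229/994)
v = sqrt(64.847082)
v = 8.05 m/s


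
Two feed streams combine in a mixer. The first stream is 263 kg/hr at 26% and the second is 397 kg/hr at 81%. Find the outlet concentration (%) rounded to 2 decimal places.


Mass balance on solute: F1*x1 + F2*x2 = F3*x3
F3 = F1 + F2 = 263 + 397 = 660 kg/hr
x3 = (F1*x1 + F2*x2)/F3
x3 = (263*0.26 + 397*0.81) / 660
x3 = 59.08%


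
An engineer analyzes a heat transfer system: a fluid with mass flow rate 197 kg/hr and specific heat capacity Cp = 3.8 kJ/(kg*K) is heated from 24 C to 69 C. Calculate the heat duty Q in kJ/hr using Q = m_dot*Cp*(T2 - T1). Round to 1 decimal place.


Q = m_dot * Cp * (T2 - T1)
Q = 197 * 3.8 * (69 - 24)
Q = 197 * 3.8 * 45
Q = 33687.0 kJ/hr


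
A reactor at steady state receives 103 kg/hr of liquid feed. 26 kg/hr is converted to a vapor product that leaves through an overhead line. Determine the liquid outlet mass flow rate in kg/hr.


Steady-state mass balance on the main outlet: F_out = F_in - F_removed
F_out = 103 - 26
F_out = 77 kg/hr


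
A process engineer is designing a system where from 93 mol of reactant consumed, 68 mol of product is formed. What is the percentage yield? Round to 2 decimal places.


Yield = (moles product / moles consumed) * 100%
Yield = (68 / 93) * 100
Yield = 0.7312 * 100
Yield = 73.12%


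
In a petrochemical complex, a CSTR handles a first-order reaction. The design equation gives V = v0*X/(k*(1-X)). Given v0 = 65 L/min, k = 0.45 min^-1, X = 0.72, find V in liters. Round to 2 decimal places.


V = v0 * X / (k * (1 - X))
V = 65 * 0.72 / (0.45 * (1 - 0.72))
V = 46.8 / (0.45 * 0.28)
V = 46.8 / 0.126
V = 371.43 L


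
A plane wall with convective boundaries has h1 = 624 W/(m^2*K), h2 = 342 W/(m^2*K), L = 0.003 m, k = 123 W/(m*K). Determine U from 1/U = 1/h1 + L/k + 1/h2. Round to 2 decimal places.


1/U = 1/h1 + L/k + 1/h2
1/U = 1/624 + 0.003/123 + 1/342
1/U = 0.0016025641 + 2.43902e-05 + 0.0029239766
1/U = 0.0045509309
U = 219.74 W/(m^2*K)


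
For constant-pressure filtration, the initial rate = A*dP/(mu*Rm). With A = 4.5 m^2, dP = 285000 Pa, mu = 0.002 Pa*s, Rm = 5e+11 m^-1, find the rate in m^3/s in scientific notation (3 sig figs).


rate = A * dP / (mu * Rm)
rate = 4.5 * 285000 / (0.002 * 5e+11)
rate = 1282500.0 / 1.000e+09
rate = 1.28e-03 m^3/s


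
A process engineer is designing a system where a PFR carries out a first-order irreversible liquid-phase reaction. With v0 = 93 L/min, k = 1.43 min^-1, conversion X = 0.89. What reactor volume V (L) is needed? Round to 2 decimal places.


V = (v0/k) * ln(1/(1-X))
V = (93/1.43) * ln(1/(1-0.89))
V = 65.034965 * ln(9.090909)
V = 65.034965 * 2.207275
V = 143.55 L


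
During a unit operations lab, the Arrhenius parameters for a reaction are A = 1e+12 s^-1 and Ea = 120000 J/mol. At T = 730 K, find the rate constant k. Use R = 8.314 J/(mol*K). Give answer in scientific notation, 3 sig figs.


k = A * exp(-Ea/(R*T))
k = 1e+12 * exp(-120000 / (8.314 * 730))
k = 1e+12 * exp(-19.771898)
k = 2.59e+03


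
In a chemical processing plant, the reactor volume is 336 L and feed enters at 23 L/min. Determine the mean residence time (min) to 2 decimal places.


tau = V / v0
tau = 336 / 23
tau = 14.61 min


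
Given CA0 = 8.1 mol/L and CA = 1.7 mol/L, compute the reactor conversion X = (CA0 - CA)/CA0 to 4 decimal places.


X = (CA0 - CA) / CA0
X = (8.1 - 1.7) / 8.1
X = 6.4 / 8.1
X = 0.7901


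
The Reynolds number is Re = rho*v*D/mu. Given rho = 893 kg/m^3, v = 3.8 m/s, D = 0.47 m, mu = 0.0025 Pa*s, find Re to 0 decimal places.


Re = rho * v * D / mu
Re = 893 * 3.8 * 0.47 / 0.0025
Re = 1594.898 / 0.0025
Re = 637959


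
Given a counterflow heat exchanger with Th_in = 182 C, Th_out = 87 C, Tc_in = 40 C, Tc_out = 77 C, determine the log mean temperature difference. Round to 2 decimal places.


dT1 = Th_in - Tc_out = 182 - 77 = 105
dT2 = Th_out - Tc_in = 87 - 40 = 47
LMTD = (dT1 - dT2) / ln(dT1/dT2)
LMTD = (105 - 47) / ln(105/47)
LMTD = 72.16 K


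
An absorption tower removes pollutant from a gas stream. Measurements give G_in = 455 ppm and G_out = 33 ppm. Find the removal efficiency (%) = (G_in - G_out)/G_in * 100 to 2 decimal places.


Efficiency = (G_in - G_out) / G_in * 100%
Efficiency = (455 - 33) / 455 * 100
Efficiency = 422 / 455 * 100
Efficiency = 92.75%


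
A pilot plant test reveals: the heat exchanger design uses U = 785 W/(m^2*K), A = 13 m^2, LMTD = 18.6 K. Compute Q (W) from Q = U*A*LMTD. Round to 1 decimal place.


Q = U * A * LMTD
Q = 785 * 13 * 18.6
Q = 189813.0 W


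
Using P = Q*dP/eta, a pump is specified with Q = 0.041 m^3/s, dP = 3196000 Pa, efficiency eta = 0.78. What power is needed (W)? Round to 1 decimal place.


P = Q * dP / eta
P = 0.041 * 3196000 / 0.78
P = 131036.0 / 0.78
P = 167994.9 W


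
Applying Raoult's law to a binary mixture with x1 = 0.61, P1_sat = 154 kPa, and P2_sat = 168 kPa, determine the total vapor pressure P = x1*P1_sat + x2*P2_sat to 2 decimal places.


P = x1*P1_sat + x2*P2_sat
x2 = 1 - x1 = 1 - 0.61 = 0.39
P = 0.61*154 + 0.39*168
P = 93.94 + 65.52
P = 159.46 kPa


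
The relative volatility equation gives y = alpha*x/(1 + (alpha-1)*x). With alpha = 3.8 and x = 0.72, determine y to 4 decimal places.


y = alpha*x / (1 + (alpha-1)*x)
y = 3.8*0.72 / (1 + (3.8-1)*0.72)
y = 2.736 / (1 + 2.016)
y = 2.736 / 3.016
y = 0.9072


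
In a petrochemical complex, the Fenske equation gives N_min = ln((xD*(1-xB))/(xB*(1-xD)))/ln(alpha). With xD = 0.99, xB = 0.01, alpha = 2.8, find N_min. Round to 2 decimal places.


N_min = ln((xD*(1-xB))/(xB*(1-xD))) / ln(alpha)
Numerator inside ln: 0.9801 / 0.0001 = 9801.0
ln(9801.0) = 9.19024
ln(alpha) = ln(2.8) = 1.029619
N_min = 9.19024 / 1.029619 = 8.93


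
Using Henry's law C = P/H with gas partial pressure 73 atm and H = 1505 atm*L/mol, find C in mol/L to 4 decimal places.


C = P / H
C = 73 / 1505
C = 0.0485 mol/L


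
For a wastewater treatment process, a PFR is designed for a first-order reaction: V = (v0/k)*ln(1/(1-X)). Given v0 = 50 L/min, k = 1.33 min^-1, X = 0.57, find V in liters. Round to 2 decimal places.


V = (v0/k) * ln(1/(1-X))
V = (50/1.33) * ln(1/(1-0.57))
V = 37.593985 * ln(2.325581)
V = 37.593985 * 0.84397
V = 31.73 L
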